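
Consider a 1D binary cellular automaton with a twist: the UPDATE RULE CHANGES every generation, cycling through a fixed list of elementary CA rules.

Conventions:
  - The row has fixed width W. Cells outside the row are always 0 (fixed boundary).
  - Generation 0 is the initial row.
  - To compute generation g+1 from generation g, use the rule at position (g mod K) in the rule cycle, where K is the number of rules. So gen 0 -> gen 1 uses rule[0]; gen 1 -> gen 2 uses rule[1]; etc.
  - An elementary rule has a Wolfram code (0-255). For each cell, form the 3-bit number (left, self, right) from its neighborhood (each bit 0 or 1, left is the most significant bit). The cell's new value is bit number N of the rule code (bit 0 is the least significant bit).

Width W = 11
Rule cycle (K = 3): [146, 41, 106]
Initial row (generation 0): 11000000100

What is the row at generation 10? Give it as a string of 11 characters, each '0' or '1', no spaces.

Gen 0: 11000000100
Gen 1 (rule 146): 00100001010
Gen 2 (rule 41): 10001100100
Gen 3 (rule 106): 00011101000
Gen 4 (rule 146): 00101000100
Gen 5 (rule 41): 10010010001
Gen 6 (rule 106): 00100100010
Gen 7 (rule 146): 01011010101
Gen 8 (rule 41): 00110101010
Gen 9 (rule 106): 01111010100
Gen 10 (rule 146): 10110000010

Answer: 10110000010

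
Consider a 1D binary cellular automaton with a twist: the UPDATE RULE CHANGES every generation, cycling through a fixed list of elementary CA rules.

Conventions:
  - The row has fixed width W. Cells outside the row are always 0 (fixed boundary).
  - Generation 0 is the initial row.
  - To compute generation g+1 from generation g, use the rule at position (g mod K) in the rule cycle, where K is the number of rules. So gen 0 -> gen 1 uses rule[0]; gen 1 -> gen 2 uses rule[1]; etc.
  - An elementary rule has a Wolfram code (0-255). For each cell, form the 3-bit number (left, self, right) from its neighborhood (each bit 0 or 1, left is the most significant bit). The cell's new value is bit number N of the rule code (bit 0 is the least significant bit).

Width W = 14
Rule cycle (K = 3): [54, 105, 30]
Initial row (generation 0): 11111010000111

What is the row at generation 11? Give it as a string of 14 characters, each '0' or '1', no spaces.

Answer: 10100000100101

Derivation:
Gen 0: 11111010000111
Gen 1 (rule 54): 00000111001000
Gen 2 (rule 105): 11110101000011
Gen 3 (rule 30): 10000101100110
Gen 4 (rule 54): 11001110011001
Gen 5 (rule 105): 11001010011000
Gen 6 (rule 30): 10111011110100
Gen 7 (rule 54): 11000100001110
Gen 8 (rule 105): 11010001101010
Gen 9 (rule 30): 10011011001011
Gen 10 (rule 54): 11100100111100
Gen 11 (rule 105): 10100000100101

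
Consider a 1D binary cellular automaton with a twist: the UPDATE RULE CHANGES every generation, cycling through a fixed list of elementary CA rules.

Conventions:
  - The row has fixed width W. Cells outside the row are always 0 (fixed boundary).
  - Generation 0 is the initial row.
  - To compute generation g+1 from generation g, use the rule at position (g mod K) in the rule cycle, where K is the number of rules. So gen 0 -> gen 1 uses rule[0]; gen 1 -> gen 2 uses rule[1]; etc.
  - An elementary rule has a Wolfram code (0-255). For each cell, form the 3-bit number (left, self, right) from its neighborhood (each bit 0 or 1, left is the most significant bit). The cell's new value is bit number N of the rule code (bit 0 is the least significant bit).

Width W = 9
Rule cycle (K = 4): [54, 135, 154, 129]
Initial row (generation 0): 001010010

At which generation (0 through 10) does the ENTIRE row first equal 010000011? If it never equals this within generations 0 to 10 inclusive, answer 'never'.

Gen 0: 001010010
Gen 1 (rule 54): 011111111
Gen 2 (rule 135): 101111110
Gen 3 (rule 154): 001111101
Gen 4 (rule 129): 100111000
Gen 5 (rule 54): 111000100
Gen 6 (rule 135): 010011101
Gen 7 (rule 154): 101111000
Gen 8 (rule 129): 000110011
Gen 9 (rule 54): 001001100
Gen 10 (rule 135): 111010001

Answer: never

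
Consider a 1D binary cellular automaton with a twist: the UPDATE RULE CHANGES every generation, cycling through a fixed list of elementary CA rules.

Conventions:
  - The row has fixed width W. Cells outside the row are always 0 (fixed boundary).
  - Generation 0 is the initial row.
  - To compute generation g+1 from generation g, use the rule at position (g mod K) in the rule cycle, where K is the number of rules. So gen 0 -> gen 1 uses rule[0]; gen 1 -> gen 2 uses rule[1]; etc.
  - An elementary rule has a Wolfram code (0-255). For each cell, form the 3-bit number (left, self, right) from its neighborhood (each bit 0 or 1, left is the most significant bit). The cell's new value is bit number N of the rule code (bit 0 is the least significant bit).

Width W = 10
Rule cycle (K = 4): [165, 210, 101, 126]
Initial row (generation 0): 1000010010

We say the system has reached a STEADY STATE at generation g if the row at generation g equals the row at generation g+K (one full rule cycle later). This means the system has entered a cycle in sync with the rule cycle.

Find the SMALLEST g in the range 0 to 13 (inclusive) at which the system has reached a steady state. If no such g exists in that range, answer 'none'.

Gen 0: 1000010010
Gen 1 (rule 165): 1011010010
Gen 2 (rule 210): 0001001101
Gen 3 (rule 101): 1101000111
Gen 4 (rule 126): 1111101101
Gen 5 (rule 165): 0111010011
Gen 6 (rule 210): 1011001101
Gen 7 (rule 101): 1101000111
Gen 8 (rule 126): 1111101101
Gen 9 (rule 165): 0111010011
Gen 10 (rule 210): 1011001101
Gen 11 (rule 101): 1101000111
Gen 12 (rule 126): 1111101101
Gen 13 (rule 165): 0111010011
Gen 14 (rule 210): 1011001101
Gen 15 (rule 101): 1101000111
Gen 16 (rule 126): 1111101101
Gen 17 (rule 165): 0111010011

Answer: 3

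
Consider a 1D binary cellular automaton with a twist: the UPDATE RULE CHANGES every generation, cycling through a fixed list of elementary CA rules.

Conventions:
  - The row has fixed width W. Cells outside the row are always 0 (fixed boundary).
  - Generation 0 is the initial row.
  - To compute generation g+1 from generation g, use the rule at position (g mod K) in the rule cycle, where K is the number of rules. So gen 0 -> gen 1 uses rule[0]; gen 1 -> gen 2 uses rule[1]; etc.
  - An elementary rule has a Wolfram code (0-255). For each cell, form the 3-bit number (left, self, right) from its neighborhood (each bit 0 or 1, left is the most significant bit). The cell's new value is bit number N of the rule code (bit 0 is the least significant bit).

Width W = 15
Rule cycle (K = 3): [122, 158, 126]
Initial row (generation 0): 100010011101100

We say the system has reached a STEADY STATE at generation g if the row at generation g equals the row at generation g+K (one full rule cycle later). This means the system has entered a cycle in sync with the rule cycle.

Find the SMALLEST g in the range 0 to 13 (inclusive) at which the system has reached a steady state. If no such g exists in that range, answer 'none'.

Answer: none

Derivation:
Gen 0: 100010011101100
Gen 1 (rule 122): 010101110111110
Gen 2 (rule 158): 110101100111101
Gen 3 (rule 126): 111111111100111
Gen 4 (rule 122): 100000000111101
Gen 5 (rule 158): 110000001111001
Gen 6 (rule 126): 111000011001111
Gen 7 (rule 122): 101100111111001
Gen 8 (rule 158): 101011111110111
Gen 9 (rule 126): 111110000011101
Gen 10 (rule 122): 100011000110110
Gen 11 (rule 158): 110110101100101
Gen 12 (rule 126): 111111111111111
Gen 13 (rule 122): 100000000000001
Gen 14 (rule 158): 110000000000011
Gen 15 (rule 126): 111000000000111
Gen 16 (rule 122): 101100000001101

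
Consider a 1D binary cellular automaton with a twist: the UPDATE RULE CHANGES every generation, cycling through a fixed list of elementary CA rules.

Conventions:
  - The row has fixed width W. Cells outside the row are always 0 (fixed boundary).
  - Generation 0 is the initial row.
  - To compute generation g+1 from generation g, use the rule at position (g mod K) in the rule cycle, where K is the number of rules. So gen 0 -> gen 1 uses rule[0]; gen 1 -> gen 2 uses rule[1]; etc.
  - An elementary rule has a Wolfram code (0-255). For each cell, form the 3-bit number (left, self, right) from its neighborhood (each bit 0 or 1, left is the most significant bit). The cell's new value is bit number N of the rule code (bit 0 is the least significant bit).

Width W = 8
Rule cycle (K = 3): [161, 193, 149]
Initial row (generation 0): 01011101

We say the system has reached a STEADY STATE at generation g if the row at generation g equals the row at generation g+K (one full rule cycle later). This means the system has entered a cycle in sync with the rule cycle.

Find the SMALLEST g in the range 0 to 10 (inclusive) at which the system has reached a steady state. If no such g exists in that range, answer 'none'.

Answer: none

Derivation:
Gen 0: 01011101
Gen 1 (rule 161): 00101010
Gen 2 (rule 193): 10000000
Gen 3 (rule 149): 11111111
Gen 4 (rule 161): 01111110
Gen 5 (rule 193): 00111110
Gen 6 (rule 149): 10011101
Gen 7 (rule 161): 00001010
Gen 8 (rule 193): 11100000
Gen 9 (rule 149): 01011111
Gen 10 (rule 161): 00101110
Gen 11 (rule 193): 10000110
Gen 12 (rule 149): 11110001
Gen 13 (rule 161): 01100100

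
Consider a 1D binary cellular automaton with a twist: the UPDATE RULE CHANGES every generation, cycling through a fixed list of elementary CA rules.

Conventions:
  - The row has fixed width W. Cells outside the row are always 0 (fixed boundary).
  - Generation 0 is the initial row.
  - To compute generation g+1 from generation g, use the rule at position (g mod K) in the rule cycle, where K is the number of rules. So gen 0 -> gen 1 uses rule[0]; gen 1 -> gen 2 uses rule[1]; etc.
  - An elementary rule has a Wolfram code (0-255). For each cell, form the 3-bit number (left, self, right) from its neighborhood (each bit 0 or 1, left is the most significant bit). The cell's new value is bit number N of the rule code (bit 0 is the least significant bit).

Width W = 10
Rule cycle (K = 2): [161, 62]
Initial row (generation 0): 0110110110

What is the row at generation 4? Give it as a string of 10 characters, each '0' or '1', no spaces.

Answer: 1111000111

Derivation:
Gen 0: 0110110110
Gen 1 (rule 161): 0001001000
Gen 2 (rule 62): 0011111100
Gen 3 (rule 161): 1001111001
Gen 4 (rule 62): 1111000111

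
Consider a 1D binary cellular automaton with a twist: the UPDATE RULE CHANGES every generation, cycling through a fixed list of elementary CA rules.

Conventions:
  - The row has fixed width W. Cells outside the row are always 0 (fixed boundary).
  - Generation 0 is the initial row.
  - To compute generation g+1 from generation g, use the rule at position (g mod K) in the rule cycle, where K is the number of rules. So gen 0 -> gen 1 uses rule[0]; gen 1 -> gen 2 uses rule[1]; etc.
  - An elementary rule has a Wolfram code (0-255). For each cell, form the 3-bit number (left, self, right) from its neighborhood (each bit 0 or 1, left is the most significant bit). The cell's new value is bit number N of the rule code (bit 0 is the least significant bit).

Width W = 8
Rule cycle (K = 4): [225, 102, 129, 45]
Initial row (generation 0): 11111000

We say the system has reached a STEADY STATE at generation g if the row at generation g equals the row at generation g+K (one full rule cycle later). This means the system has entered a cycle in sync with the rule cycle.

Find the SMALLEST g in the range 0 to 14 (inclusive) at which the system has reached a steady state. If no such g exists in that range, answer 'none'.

Answer: none

Derivation:
Gen 0: 11111000
Gen 1 (rule 225): 01111011
Gen 2 (rule 102): 10001101
Gen 3 (rule 129): 00100000
Gen 4 (rule 45): 10101111
Gen 5 (rule 225): 01010111
Gen 6 (rule 102): 11111001
Gen 7 (rule 129): 01110000
Gen 8 (rule 45): 01000111
Gen 9 (rule 225): 00010011
Gen 10 (rule 102): 00110101
Gen 11 (rule 129): 10000000
Gen 12 (rule 45): 10111111
Gen 13 (rule 225): 01011111
Gen 14 (rule 102): 11100001
Gen 15 (rule 129): 01001100
Gen 16 (rule 45): 01001001
Gen 17 (rule 225): 00000000
Gen 18 (rule 102): 00000000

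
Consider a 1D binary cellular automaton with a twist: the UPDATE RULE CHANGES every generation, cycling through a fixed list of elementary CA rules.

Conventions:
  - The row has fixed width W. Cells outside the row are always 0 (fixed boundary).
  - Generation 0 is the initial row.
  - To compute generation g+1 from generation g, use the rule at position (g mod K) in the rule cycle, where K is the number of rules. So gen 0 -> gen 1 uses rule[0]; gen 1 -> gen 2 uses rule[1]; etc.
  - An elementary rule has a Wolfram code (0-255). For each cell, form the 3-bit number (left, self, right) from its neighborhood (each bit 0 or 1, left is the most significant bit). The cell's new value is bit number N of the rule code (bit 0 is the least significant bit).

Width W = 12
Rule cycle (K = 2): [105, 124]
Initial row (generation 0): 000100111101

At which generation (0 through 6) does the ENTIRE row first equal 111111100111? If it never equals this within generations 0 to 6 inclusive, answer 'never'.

Gen 0: 000100111101
Gen 1 (rule 105): 110000100110
Gen 2 (rule 124): 111000110111
Gen 3 (rule 105): 101010111101
Gen 4 (rule 124): 111111100111
Gen 5 (rule 105): 100000100101
Gen 6 (rule 124): 110000110111

Answer: 4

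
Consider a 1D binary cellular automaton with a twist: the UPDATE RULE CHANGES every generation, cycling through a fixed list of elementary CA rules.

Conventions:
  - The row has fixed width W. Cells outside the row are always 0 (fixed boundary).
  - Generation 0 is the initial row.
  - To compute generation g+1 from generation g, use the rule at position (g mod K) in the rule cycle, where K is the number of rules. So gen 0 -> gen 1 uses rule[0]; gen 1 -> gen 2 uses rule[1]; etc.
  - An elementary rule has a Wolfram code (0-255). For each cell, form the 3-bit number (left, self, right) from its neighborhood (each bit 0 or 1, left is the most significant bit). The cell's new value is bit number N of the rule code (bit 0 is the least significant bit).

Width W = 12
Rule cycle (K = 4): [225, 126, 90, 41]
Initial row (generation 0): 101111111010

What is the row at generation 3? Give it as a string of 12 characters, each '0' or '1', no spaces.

Answer: 100110001111

Derivation:
Gen 0: 101111111010
Gen 1 (rule 225): 010111111100
Gen 2 (rule 126): 111100000110
Gen 3 (rule 90): 100110001111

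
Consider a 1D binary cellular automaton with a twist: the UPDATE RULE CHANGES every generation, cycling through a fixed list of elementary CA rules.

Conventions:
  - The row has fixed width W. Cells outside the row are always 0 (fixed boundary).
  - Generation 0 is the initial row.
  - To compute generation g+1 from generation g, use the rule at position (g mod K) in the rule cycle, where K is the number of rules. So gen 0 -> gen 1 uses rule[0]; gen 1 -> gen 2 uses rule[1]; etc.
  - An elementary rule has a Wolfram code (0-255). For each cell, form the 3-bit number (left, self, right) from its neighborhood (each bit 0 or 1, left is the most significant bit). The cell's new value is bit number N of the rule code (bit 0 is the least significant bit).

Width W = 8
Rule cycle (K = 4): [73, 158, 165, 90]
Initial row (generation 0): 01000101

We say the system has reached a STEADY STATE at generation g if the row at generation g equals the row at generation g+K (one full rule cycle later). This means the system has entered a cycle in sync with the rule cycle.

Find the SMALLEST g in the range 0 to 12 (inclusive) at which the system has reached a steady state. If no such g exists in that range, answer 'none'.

Gen 0: 01000101
Gen 1 (rule 73): 00010000
Gen 2 (rule 158): 00111000
Gen 3 (rule 165): 10010011
Gen 4 (rule 90): 01101111
Gen 5 (rule 73): 01101001
Gen 6 (rule 158): 11001111
Gen 7 (rule 165): 00000110
Gen 8 (rule 90): 00001111
Gen 9 (rule 73): 11101001
Gen 10 (rule 158): 11001111
Gen 11 (rule 165): 00000110
Gen 12 (rule 90): 00001111
Gen 13 (rule 73): 11101001
Gen 14 (rule 158): 11001111
Gen 15 (rule 165): 00000110
Gen 16 (rule 90): 00001111

Answer: 6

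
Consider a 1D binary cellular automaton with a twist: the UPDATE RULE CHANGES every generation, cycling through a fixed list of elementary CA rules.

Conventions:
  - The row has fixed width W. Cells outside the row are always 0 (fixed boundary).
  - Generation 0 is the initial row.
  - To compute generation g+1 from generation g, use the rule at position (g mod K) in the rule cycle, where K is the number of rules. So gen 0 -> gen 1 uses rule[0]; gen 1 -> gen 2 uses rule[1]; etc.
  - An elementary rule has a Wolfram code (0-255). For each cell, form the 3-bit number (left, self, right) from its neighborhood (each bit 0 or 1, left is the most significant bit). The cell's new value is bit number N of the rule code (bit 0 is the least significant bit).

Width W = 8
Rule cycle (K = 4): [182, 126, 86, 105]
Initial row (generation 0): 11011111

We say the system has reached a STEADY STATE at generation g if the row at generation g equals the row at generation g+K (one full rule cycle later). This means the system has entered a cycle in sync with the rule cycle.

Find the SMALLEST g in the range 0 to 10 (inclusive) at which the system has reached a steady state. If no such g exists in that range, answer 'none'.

Answer: none

Derivation:
Gen 0: 11011111
Gen 1 (rule 182): 00101110
Gen 2 (rule 126): 01111011
Gen 3 (rule 86): 10001001
Gen 4 (rule 105): 00100000
Gen 5 (rule 182): 01110000
Gen 6 (rule 126): 11011000
Gen 7 (rule 86): 01001100
Gen 8 (rule 105): 00001101
Gen 9 (rule 182): 00010011
Gen 10 (rule 126): 00111111
Gen 11 (rule 86): 01000001
Gen 12 (rule 105): 00011100
Gen 13 (rule 182): 00101010
Gen 14 (rule 126): 01111111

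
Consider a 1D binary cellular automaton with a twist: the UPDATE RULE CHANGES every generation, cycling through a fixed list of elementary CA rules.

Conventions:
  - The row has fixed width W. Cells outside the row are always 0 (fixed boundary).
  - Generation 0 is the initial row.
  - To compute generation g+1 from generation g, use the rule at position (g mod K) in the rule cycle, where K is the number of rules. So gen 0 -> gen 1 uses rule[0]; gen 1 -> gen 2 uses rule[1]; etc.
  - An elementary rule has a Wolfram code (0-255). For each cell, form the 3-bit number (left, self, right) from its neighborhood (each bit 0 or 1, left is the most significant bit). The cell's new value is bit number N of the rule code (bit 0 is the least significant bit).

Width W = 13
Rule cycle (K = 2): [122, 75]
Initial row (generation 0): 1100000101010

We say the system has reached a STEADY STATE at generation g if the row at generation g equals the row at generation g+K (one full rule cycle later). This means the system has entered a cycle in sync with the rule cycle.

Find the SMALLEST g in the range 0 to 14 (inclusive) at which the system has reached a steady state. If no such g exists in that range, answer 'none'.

Gen 0: 1100000101010
Gen 1 (rule 122): 1110001010101
Gen 2 (rule 75): 1010110000000
Gen 3 (rule 122): 0101111000000
Gen 4 (rule 75): 1001001011111
Gen 5 (rule 122): 0110110110001
Gen 6 (rule 75): 1110110110110
Gen 7 (rule 122): 1011111111111
Gen 8 (rule 75): 0010000000001
Gen 9 (rule 122): 0101000000010
Gen 10 (rule 75): 1000011111100
Gen 11 (rule 122): 0100110000110
Gen 12 (rule 75): 1001110111110
Gen 13 (rule 122): 0111011100011
Gen 14 (rule 75): 1101010101111
Gen 15 (rule 122): 1110101011001
Gen 16 (rule 75): 1010000011010

Answer: none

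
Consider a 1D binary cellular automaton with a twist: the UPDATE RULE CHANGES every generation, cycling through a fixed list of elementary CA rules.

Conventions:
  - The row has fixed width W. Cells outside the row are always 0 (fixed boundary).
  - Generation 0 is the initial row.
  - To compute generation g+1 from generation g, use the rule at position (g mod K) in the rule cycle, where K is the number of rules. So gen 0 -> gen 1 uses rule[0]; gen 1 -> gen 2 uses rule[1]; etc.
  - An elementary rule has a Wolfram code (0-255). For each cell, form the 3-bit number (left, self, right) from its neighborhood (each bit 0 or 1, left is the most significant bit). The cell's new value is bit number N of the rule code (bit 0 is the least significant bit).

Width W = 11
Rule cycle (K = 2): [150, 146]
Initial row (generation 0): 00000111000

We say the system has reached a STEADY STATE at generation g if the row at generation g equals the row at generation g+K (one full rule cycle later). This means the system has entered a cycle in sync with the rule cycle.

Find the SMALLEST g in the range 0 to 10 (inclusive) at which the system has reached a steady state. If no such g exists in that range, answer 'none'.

Gen 0: 00000111000
Gen 1 (rule 150): 00001010100
Gen 2 (rule 146): 00010000010
Gen 3 (rule 150): 00111000111
Gen 4 (rule 146): 01010101010
Gen 5 (rule 150): 11010101011
Gen 6 (rule 146): 00000000000
Gen 7 (rule 150): 00000000000
Gen 8 (rule 146): 00000000000
Gen 9 (rule 150): 00000000000
Gen 10 (rule 146): 00000000000
Gen 11 (rule 150): 00000000000
Gen 12 (rule 146): 00000000000

Answer: 6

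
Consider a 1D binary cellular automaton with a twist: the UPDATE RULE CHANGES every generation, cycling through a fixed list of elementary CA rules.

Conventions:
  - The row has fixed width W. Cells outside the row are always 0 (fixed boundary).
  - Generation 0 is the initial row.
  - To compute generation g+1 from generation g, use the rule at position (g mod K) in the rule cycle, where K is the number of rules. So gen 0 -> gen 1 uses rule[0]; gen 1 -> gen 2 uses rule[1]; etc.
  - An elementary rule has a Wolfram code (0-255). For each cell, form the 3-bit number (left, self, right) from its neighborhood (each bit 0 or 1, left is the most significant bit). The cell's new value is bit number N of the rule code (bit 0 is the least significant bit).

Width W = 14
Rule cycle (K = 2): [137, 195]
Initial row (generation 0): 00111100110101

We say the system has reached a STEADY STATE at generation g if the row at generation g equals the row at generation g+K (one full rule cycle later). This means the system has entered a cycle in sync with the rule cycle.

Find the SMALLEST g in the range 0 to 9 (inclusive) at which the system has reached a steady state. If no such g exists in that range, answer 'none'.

Gen 0: 00111100110101
Gen 1 (rule 137): 10111000100000
Gen 2 (rule 195): 00011011001111
Gen 3 (rule 137): 11010010001110
Gen 4 (rule 195): 01000100110110
Gen 5 (rule 137): 00010000100100
Gen 6 (rule 195): 11100111001001
Gen 7 (rule 137): 11000110000000
Gen 8 (rule 195): 01011010111111
Gen 9 (rule 137): 00010000111110
Gen 10 (rule 195): 11100111011110
Gen 11 (rule 137): 11000110011100

Answer: none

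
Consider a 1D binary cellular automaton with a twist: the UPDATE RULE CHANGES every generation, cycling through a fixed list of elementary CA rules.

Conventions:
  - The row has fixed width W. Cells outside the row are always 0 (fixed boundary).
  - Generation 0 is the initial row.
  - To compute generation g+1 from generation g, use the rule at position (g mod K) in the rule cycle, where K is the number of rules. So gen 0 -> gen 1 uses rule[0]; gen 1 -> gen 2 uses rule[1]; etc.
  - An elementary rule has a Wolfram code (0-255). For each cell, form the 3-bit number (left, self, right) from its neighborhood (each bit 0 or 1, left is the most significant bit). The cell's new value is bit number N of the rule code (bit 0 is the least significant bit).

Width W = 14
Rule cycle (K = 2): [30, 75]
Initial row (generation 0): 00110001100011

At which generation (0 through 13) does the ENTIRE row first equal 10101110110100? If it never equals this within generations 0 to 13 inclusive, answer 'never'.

Answer: 7

Derivation:
Gen 0: 00110001100011
Gen 1 (rule 30): 01101011010110
Gen 2 (rule 75): 11100011000110
Gen 3 (rule 30): 10010110101101
Gen 4 (rule 75): 00100110001100
Gen 5 (rule 30): 01111101011010
Gen 6 (rule 75): 11000100011000
Gen 7 (rule 30): 10101110110100
Gen 8 (rule 75): 00001010110001
Gen 9 (rule 30): 00011010101011
Gen 10 (rule 75): 11111000000011
Gen 11 (rule 30): 10000100000110
Gen 12 (rule 75): 00111001111110
Gen 13 (rule 30): 01100111000001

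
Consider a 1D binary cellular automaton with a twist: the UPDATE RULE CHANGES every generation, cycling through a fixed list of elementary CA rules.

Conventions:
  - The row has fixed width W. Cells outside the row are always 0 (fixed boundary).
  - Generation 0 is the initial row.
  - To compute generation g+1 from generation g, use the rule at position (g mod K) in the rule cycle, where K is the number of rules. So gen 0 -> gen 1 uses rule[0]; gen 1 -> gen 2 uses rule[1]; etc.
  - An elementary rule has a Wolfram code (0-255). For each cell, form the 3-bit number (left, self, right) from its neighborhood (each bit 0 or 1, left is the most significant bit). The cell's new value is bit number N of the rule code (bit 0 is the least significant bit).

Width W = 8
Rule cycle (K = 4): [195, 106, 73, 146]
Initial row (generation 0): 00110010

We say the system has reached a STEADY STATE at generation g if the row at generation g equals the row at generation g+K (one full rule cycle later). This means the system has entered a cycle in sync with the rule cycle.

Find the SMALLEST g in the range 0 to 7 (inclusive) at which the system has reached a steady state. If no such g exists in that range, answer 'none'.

Gen 0: 00110010
Gen 1 (rule 195): 11010100
Gen 2 (rule 106): 11101000
Gen 3 (rule 73): 10100011
Gen 4 (rule 146): 00010100
Gen 5 (rule 195): 11100001
Gen 6 (rule 106): 10100010
Gen 7 (rule 73): 00001000
Gen 8 (rule 146): 00010100
Gen 9 (rule 195): 11100001
Gen 10 (rule 106): 10100010
Gen 11 (rule 73): 00001000

Answer: 4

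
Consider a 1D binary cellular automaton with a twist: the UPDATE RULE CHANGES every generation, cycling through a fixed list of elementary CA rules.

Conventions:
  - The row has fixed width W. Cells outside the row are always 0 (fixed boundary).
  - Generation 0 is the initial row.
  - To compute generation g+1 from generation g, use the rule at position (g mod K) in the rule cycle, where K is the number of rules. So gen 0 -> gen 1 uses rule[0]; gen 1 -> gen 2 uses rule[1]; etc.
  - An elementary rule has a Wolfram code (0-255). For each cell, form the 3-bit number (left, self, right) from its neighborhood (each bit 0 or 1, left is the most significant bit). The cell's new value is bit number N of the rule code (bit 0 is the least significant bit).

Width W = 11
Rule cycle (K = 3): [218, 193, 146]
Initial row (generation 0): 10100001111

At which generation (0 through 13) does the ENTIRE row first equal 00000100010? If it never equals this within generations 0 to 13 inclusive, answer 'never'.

Gen 0: 10100001111
Gen 1 (rule 218): 00010011111
Gen 2 (rule 193): 11000001111
Gen 3 (rule 146): 00100010110
Gen 4 (rule 218): 01010100111
Gen 5 (rule 193): 00000000011
Gen 6 (rule 146): 00000000100
Gen 7 (rule 218): 00000001010
Gen 8 (rule 193): 11111100000
Gen 9 (rule 146): 01111010000
Gen 10 (rule 218): 11111001000
Gen 11 (rule 193): 01111000011
Gen 12 (rule 146): 10110100100
Gen 13 (rule 218): 00110011010

Answer: never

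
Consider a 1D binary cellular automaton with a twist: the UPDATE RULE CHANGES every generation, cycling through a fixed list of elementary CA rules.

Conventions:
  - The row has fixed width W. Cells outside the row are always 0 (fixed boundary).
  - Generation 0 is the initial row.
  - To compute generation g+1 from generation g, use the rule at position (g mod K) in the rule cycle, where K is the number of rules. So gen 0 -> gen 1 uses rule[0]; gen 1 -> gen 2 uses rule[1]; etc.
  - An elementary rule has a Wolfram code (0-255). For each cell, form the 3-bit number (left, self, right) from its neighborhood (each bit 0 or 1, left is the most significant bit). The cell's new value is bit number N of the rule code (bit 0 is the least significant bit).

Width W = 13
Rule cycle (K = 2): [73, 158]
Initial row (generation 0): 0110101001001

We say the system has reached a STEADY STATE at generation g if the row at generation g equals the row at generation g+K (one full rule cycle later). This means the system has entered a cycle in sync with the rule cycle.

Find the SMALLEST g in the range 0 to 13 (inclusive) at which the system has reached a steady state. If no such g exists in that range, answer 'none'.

Answer: none

Derivation:
Gen 0: 0110101001001
Gen 1 (rule 73): 0110000000000
Gen 2 (rule 158): 1101000000000
Gen 3 (rule 73): 1100011111111
Gen 4 (rule 158): 1010111111110
Gen 5 (rule 73): 0000100000010
Gen 6 (rule 158): 0001110000111
Gen 7 (rule 73): 1101010110101
Gen 8 (rule 158): 1001010100101
Gen 9 (rule 73): 0000000000000
Gen 10 (rule 158): 0000000000000
Gen 11 (rule 73): 1111111111111
Gen 12 (rule 158): 1111111111110
Gen 13 (rule 73): 1000000000010
Gen 14 (rule 158): 1100000000111
Gen 15 (rule 73): 1101111110101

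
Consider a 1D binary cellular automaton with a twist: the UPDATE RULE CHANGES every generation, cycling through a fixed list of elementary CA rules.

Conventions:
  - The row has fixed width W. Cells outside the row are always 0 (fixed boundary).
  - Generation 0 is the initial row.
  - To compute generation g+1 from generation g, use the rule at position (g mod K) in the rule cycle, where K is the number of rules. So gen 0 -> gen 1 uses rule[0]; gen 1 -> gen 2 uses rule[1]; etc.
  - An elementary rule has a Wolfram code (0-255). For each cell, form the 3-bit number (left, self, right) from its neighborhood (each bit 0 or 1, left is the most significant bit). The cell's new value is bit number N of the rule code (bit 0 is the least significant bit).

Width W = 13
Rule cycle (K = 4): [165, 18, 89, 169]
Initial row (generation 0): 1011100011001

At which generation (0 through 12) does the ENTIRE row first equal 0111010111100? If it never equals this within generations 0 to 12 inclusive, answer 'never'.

Answer: 9

Derivation:
Gen 0: 1011100011001
Gen 1 (rule 165): 1101001000001
Gen 2 (rule 18): 0000110100010
Gen 3 (rule 89): 1110110011001
Gen 4 (rule 169): 1101100010000
Gen 5 (rule 165): 0010001010111
Gen 6 (rule 18): 0101010000000
Gen 7 (rule 89): 0000001111111
Gen 8 (rule 169): 1111101111110
Gen 9 (rule 165): 0111010111100
Gen 10 (rule 18): 1000000000010
Gen 11 (rule 89): 0111111111001
Gen 12 (rule 169): 0111111110000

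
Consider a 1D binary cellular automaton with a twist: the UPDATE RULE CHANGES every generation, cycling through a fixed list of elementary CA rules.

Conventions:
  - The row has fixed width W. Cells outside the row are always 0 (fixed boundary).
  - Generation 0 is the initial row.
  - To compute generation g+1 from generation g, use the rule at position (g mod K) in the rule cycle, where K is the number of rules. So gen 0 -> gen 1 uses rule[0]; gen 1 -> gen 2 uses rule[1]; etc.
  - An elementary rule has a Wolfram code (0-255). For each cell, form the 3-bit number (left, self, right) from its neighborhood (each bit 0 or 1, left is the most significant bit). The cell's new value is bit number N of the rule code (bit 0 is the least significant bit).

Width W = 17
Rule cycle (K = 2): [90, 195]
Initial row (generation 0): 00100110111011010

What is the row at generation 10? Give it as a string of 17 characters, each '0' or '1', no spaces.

Gen 0: 00100110111011010
Gen 1 (rule 90): 01011110101011001
Gen 2 (rule 195): 10001110000001010
Gen 3 (rule 90): 01011011000010001
Gen 4 (rule 195): 10001001011100110
Gen 5 (rule 90): 01010110010111111
Gen 6 (rule 195): 10000010100011111
Gen 7 (rule 90): 01000100010110001
Gen 8 (rule 195): 10011001100010110
Gen 9 (rule 90): 01111111110100111
Gen 10 (rule 195): 10111111110001011

Answer: 10111111110001011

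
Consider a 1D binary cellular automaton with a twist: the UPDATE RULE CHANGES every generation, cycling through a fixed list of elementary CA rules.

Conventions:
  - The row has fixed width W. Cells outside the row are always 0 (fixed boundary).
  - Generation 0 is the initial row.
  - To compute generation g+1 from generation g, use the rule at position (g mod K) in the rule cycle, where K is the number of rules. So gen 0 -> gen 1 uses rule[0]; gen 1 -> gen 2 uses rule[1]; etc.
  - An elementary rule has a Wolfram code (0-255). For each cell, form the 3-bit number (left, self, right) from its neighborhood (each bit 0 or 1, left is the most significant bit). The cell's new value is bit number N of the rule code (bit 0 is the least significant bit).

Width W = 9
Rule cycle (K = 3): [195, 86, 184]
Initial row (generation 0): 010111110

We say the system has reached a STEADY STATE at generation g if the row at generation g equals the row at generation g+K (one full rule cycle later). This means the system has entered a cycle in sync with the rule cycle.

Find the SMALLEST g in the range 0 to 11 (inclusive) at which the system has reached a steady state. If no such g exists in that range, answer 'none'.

Gen 0: 010111110
Gen 1 (rule 195): 100011110
Gen 2 (rule 86): 110100011
Gen 3 (rule 184): 101010010
Gen 4 (rule 195): 000000100
Gen 5 (rule 86): 000001110
Gen 6 (rule 184): 000001101
Gen 7 (rule 195): 111110100
Gen 8 (rule 86): 000010110
Gen 9 (rule 184): 000001101
Gen 10 (rule 195): 111110100
Gen 11 (rule 86): 000010110
Gen 12 (rule 184): 000001101
Gen 13 (rule 195): 111110100
Gen 14 (rule 86): 000010110

Answer: 6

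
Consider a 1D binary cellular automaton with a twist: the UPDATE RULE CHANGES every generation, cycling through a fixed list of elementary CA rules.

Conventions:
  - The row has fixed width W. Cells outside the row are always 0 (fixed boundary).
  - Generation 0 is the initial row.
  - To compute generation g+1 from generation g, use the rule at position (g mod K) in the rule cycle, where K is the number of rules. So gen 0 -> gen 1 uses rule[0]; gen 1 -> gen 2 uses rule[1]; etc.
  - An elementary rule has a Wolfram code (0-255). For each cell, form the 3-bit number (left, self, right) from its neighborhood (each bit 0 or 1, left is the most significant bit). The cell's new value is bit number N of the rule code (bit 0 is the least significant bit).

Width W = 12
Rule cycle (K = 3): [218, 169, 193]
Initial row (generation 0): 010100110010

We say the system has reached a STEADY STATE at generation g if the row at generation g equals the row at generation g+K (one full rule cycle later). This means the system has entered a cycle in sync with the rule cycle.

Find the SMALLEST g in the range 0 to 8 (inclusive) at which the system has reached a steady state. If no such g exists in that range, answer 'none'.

Gen 0: 010100110010
Gen 1 (rule 218): 100011111101
Gen 2 (rule 169): 001011111010
Gen 3 (rule 193): 100001111000
Gen 4 (rule 218): 010011111100
Gen 5 (rule 169): 000011111001
Gen 6 (rule 193): 111001111000
Gen 7 (rule 218): 111111111100
Gen 8 (rule 169): 111111111001
Gen 9 (rule 193): 011111111000
Gen 10 (rule 218): 111111111100
Gen 11 (rule 169): 111111111001

Answer: 7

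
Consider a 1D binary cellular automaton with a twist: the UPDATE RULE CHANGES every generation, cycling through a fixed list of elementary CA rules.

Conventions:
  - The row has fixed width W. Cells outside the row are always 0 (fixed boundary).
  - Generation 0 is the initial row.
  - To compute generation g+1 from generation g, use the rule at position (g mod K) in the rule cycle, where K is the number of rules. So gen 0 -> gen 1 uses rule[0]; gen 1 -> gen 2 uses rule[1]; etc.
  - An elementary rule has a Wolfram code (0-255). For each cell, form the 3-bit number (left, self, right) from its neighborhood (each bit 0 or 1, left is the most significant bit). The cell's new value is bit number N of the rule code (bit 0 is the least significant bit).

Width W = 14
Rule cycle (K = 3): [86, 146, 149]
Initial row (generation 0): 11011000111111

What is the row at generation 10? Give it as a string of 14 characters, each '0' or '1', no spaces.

Answer: 10110100000001

Derivation:
Gen 0: 11011000111111
Gen 1 (rule 86): 01001101000001
Gen 2 (rule 146): 10110000100010
Gen 3 (rule 149): 10001110111011
Gen 4 (rule 86): 11010010001001
Gen 5 (rule 146): 00001101010110
Gen 6 (rule 149): 11100001010001
Gen 7 (rule 86): 00110011011011
Gen 8 (rule 146): 01001100000000
Gen 9 (rule 149): 01100011111111
Gen 10 (rule 86): 10110100000001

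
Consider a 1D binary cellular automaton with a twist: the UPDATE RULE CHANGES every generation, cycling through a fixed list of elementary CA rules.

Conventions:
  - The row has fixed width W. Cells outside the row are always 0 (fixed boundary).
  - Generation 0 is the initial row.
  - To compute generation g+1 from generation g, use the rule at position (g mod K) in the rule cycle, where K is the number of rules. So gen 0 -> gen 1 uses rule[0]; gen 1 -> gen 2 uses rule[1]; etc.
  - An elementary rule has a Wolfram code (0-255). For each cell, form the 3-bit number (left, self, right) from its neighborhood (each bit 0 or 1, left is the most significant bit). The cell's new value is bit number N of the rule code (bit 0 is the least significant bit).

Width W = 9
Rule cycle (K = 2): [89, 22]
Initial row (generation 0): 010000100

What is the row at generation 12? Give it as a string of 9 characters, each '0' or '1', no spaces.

Gen 0: 010000100
Gen 1 (rule 89): 001110011
Gen 2 (rule 22): 010001100
Gen 3 (rule 89): 001101111
Gen 4 (rule 22): 010000000
Gen 5 (rule 89): 001111111
Gen 6 (rule 22): 010000000
Gen 7 (rule 89): 001111111
Gen 8 (rule 22): 010000000
Gen 9 (rule 89): 001111111
Gen 10 (rule 22): 010000000
Gen 11 (rule 89): 001111111
Gen 12 (rule 22): 010000000

Answer: 010000000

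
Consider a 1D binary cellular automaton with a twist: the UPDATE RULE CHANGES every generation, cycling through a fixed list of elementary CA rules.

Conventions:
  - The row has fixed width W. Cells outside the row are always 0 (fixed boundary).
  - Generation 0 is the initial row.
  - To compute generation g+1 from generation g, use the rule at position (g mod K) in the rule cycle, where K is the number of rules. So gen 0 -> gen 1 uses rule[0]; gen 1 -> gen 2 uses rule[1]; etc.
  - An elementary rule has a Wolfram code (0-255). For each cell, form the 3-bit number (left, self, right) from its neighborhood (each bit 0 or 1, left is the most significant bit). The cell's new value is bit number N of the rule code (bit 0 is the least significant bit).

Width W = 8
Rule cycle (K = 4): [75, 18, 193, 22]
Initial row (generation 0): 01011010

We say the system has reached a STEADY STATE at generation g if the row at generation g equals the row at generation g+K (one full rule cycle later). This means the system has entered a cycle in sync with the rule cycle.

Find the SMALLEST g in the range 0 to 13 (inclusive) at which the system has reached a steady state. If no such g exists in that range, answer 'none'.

Gen 0: 01011010
Gen 1 (rule 75): 10011000
Gen 2 (rule 18): 01100100
Gen 3 (rule 193): 00100001
Gen 4 (rule 22): 01110011
Gen 5 (rule 75): 11010111
Gen 6 (rule 18): 00000000
Gen 7 (rule 193): 11111111
Gen 8 (rule 22): 00000000
Gen 9 (rule 75): 11111111
Gen 10 (rule 18): 00000000
Gen 11 (rule 193): 11111111
Gen 12 (rule 22): 00000000
Gen 13 (rule 75): 11111111
Gen 14 (rule 18): 00000000
Gen 15 (rule 193): 11111111
Gen 16 (rule 22): 00000000
Gen 17 (rule 75): 11111111

Answer: 6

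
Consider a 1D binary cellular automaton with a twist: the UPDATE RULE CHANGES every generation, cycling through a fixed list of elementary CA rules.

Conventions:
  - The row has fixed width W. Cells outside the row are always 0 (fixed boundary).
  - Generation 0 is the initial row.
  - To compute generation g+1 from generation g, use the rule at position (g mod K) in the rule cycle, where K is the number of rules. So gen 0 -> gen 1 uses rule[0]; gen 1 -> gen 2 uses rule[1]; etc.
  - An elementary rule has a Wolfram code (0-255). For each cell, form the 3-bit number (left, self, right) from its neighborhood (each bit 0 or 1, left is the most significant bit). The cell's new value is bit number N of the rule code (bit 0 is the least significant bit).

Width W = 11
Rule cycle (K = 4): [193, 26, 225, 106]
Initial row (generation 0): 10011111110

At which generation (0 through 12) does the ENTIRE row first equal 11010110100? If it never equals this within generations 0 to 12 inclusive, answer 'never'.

Answer: 4

Derivation:
Gen 0: 10011111110
Gen 1 (rule 193): 00001111110
Gen 2 (rule 26): 00011000001
Gen 3 (rule 225): 11001011100
Gen 4 (rule 106): 11010110100
Gen 5 (rule 193): 01000010001
Gen 6 (rule 26): 10100101010
Gen 7 (rule 225): 01000010100
Gen 8 (rule 106): 10000101000
Gen 9 (rule 193): 00110000011
Gen 10 (rule 26): 01101000110
Gen 11 (rule 225): 00110010010
Gen 12 (rule 106): 01110100100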